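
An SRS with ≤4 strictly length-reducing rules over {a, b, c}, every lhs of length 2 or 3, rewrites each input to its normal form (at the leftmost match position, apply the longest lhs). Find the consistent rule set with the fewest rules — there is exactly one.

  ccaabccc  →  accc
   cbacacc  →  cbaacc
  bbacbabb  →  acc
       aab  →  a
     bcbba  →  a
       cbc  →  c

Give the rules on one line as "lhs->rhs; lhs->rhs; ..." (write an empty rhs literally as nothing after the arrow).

  | ccaabccc => caabccc => aabccc => accc
  | cbacacc => cbaacc
  | bbacbabb => cacbabb => acbabb => acbb => acc
  | aab => a

ab->; bb->c; bc->; ca->a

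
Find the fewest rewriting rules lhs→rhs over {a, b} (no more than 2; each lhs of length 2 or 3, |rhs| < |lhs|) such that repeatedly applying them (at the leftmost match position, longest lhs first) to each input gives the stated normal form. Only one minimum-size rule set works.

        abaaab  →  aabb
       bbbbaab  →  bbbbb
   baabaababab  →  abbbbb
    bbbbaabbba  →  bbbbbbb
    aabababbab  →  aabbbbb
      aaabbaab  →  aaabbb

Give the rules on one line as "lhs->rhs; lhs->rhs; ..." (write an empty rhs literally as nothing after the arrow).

ba->b; baa->ab

  | abaaab => aabab => aabb
  | bbbbaab => bbbabb => bbbbb
  | baabaababab => abbaababab => ababbabab => abbbabab => abbbbab => abbbbb
  | bbbbaabbba => bbbabbbba => bbbbbbba => bbbbbbb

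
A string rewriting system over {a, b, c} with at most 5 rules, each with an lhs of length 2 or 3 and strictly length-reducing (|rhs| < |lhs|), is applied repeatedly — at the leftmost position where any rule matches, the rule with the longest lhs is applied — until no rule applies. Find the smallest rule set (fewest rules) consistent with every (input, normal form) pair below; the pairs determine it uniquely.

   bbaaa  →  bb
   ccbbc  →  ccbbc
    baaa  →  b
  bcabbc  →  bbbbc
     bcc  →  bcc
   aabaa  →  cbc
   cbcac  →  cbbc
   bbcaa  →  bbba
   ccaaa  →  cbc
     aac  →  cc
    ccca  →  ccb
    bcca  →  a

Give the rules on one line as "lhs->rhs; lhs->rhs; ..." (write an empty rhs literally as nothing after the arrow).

  | bbaaa => bb
  | ccbbc
  | baaa => b
  | bcabbc => bbbbc

aa->c; aaa->; bcb->a; ca->b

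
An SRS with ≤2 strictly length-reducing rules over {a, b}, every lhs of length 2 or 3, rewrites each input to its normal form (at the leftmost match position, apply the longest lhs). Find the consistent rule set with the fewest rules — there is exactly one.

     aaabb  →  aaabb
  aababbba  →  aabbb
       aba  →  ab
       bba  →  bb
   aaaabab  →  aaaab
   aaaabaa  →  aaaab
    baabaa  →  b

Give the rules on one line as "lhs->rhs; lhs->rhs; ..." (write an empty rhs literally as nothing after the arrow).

ba->b; bab->b

  | aaabb
  | aababbba => aabbba => aabbb
  | aba => ab
  | bba => bb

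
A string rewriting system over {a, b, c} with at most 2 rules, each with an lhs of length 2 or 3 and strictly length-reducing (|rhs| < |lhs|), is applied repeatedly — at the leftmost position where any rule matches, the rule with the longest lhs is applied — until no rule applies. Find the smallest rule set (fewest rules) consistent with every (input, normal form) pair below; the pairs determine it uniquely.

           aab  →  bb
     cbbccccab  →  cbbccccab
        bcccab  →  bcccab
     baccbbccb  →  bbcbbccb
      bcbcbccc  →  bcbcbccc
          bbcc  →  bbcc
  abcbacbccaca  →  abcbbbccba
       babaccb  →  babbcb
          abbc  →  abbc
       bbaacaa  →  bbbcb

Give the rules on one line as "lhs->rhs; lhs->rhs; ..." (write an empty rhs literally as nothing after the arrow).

aa->b; ac->b

  | aab => bb
  | cbbccccab
  | bcccab
  | baccbbccb => bbcbbccb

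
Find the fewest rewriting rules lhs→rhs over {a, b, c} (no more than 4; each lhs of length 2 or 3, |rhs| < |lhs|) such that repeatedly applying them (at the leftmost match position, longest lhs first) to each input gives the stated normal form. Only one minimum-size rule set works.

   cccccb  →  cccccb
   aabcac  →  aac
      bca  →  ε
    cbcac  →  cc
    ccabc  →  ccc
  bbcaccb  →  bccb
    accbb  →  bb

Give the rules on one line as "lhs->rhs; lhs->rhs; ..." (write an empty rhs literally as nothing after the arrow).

acc->; bca->; cab->c

  | cccccb
  | aabcac => aac
  | bca => ε
  | cbcac => cc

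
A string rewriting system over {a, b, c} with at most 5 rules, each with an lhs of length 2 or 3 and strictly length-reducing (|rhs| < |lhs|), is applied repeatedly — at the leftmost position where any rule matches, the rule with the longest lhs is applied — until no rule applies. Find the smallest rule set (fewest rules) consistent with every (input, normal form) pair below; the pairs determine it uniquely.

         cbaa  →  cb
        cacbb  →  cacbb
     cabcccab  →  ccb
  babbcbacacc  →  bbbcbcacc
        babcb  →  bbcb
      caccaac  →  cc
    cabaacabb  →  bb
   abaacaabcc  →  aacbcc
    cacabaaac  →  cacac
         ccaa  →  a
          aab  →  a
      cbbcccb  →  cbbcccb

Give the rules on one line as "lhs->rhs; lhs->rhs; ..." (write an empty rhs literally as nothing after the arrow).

  | cbaa => cba => cb
  | cacbb
  | cabcccab => ccccab => ccb
  | babbcbacacc => bbbcbacacc => bbbcbcacc

ab->; ba->b; caa->c; cca->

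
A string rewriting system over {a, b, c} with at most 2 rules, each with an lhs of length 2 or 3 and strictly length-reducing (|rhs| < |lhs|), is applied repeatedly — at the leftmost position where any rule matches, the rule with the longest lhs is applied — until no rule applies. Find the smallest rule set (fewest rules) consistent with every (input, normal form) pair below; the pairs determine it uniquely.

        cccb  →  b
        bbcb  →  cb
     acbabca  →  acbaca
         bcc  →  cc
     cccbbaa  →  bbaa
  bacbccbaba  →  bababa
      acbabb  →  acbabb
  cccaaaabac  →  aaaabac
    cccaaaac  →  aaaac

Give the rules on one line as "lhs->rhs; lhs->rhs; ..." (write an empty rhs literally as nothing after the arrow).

  | cccb => b
  | bbcb => bcb => cb
  | acbabca => acbaca
  | bcc => cc

bc->c; ccc->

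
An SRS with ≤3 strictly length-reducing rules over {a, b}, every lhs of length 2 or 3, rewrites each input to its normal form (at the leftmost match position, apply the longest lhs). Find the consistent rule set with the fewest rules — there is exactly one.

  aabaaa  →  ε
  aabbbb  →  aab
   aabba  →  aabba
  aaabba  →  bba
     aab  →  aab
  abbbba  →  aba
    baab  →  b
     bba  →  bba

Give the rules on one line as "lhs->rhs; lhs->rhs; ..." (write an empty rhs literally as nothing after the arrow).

  | aabaaa => aaa => ε
  | aabbbb => aab
  | aabba
  | aaabba => bba

aaa->; baa->; bbb->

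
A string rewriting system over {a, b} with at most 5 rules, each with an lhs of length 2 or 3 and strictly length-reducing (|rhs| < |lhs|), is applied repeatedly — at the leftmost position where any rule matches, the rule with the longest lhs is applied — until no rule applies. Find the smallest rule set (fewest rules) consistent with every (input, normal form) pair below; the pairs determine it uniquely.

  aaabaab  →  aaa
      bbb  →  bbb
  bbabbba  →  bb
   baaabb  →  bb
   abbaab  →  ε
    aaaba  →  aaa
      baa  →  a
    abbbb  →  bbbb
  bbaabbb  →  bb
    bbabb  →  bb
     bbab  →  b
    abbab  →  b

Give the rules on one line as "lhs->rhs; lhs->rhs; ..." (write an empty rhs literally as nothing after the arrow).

ab->; abb->bb; ba->; bab->

  | aaabaab => aaaab => aaa
  | bbb
  | bbabbba => bbba => bb
  | baaabb => aabb => abb => bb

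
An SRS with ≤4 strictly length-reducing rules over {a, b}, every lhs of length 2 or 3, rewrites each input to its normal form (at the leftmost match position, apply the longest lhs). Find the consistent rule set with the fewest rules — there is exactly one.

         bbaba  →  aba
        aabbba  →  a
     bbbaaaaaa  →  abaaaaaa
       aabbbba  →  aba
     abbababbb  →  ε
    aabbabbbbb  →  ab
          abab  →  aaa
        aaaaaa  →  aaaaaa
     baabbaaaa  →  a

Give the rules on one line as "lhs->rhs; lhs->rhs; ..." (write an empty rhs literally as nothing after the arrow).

aab->; bab->aa; bb->a; bba->bb

  | bbaba => bbba => aba
  | aabbba => bba => bb => a
  | bbbaaaaaa => abaaaaaa
  | aabbbba => bbba => aba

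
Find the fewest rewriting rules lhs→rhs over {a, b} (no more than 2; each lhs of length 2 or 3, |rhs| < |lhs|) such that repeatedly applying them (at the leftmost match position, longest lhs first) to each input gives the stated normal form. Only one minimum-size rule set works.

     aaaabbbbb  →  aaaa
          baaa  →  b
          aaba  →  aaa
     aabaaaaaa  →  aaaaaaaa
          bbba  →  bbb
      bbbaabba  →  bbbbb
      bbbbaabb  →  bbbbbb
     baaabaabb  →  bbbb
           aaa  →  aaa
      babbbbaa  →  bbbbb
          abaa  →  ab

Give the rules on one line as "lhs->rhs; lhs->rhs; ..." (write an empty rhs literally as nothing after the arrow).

aab->aa; ba->b

  | aaaabbbbb => aaaabbbb => aaaabbb => aaaabb => aaaab => aaaa
  | baaa => baa => ba => b
  | aaba => aaa
  | aabaaaaaa => aaaaaaaa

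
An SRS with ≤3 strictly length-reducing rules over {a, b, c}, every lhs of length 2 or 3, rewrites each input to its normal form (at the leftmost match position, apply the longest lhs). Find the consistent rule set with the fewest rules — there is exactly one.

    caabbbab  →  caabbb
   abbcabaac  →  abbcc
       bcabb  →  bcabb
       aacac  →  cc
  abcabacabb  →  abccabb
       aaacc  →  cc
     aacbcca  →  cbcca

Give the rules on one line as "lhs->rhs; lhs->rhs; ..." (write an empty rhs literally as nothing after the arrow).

ac->c; ba->

  | caabbbab => caabbb
  | abbcabaac => abbcaac => abbcac => abbcc
  | bcabb
  | aacac => acac => cac => cc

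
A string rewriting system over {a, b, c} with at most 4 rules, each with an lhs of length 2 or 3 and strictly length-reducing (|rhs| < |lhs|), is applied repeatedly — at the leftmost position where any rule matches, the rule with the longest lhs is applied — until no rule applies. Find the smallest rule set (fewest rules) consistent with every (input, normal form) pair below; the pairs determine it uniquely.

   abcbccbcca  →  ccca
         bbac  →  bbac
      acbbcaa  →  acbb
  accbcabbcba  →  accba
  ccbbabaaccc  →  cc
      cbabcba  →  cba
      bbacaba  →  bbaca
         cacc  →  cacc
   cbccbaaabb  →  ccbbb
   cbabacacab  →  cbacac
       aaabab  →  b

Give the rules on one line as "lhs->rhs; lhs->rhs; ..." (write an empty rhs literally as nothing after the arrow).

  | abcbccbcca => cbccbcca => ccbcca => ccca
  | bbac
  | acbbcaa => acbaa => acbb
  | accbcabbcba => accabbcba => accbcba => accba

aa->b; ab->; bc->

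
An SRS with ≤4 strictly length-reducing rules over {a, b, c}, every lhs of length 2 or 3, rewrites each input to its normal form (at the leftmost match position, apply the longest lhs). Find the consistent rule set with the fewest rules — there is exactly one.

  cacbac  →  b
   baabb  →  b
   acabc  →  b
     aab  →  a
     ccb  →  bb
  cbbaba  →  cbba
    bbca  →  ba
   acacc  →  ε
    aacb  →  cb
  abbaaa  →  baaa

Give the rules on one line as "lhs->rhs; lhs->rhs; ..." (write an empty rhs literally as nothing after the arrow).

  | cacbac => ccbac => bbac => bbc => b
  | baabb => bab => b
  | acabc => cabc => cc => b
  | aab => a

ab->; ac->c; bc->; cc->b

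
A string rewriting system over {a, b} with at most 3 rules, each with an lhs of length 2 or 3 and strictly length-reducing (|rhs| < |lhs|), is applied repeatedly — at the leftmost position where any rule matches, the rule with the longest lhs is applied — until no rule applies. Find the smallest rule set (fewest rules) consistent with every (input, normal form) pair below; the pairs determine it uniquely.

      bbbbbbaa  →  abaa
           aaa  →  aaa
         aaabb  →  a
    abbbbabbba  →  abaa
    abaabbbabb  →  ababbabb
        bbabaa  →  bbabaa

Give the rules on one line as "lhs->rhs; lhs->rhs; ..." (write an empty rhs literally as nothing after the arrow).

aab->a; bbb->ab

  | bbbbbbaa => abbbbaa => aabbaa => abaa
  | aaa
  | aaabb => aab => a
  | abbbbabbba => aabbabbba => ababbba => abaaba => abaa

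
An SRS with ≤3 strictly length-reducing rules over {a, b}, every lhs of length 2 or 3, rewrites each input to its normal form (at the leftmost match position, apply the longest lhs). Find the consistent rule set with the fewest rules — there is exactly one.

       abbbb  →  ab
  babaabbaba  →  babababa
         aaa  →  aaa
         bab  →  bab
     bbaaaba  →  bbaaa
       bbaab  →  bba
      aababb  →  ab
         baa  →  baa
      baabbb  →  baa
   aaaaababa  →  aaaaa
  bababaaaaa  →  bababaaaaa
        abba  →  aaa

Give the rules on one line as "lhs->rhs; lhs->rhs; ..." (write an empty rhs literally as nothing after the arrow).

  | abbbb => aabb => ab
  | babaabbaba => babababa
  | aaa
  | bab

aab->a; abb->aa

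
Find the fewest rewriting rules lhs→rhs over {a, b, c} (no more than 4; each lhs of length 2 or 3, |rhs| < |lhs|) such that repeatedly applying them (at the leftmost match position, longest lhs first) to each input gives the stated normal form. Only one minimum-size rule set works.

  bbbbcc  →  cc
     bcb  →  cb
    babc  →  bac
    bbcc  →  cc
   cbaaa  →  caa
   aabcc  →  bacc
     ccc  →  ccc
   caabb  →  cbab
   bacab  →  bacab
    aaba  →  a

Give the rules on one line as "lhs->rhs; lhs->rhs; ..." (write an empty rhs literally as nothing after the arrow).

  | bbbbcc => bbbcc => bbcc => bcc => cc
  | bcb => cb
  | babc => bac
  | bbcc => bcc => cc

aab->ba; baa->a; bc->c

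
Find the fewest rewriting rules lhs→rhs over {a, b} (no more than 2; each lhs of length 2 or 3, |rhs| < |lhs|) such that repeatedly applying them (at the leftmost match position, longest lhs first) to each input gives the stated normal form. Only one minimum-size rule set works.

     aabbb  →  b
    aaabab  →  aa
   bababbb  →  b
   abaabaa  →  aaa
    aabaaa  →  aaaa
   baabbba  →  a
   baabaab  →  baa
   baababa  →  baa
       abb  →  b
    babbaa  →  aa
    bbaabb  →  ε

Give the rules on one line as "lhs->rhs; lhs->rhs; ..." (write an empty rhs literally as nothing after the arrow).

ab->; bb->

  | aabbb => abb => b
  | aaabab => aaab => aa
  | bababbb => babbb => bbb => b
  | abaabaa => aabaa => aaa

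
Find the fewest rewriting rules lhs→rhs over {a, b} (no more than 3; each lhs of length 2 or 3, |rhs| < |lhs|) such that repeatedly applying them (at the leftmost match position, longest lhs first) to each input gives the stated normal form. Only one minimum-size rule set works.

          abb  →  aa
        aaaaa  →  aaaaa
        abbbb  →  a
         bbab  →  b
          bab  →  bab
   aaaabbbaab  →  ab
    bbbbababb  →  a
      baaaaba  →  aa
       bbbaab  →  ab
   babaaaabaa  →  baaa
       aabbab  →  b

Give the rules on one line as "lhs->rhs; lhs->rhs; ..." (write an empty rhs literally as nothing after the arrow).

aab->b; aba->aa; bb->a

  | abb => aa
  | aaaaa
  | abbbb => aabb => bb => a
  | bbab => aab => b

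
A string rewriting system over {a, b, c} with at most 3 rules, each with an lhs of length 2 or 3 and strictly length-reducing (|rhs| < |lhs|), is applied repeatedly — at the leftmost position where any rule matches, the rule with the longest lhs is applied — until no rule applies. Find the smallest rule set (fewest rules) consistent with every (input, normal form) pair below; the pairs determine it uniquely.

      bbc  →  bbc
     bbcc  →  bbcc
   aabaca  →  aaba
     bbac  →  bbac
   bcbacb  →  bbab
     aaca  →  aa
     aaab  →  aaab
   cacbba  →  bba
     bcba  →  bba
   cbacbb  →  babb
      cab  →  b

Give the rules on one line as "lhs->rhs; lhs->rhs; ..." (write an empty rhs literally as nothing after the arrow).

  | bbc
  | bbcc
  | aabaca => aaba
  | bbac

ca->; cb->b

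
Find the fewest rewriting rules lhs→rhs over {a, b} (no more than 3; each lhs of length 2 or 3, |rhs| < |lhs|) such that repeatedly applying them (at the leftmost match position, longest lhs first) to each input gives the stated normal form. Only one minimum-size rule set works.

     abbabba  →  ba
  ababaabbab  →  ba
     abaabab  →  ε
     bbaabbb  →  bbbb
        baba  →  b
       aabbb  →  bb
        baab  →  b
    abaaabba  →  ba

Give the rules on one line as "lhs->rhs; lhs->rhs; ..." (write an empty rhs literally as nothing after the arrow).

  | abbabba => ababba => aabba => ba
  | ababaabbab => aabaabbab => aabbab => bab => ba
  | abaabab => aaabab => abab => aab => ε
  | bbaabbb => bbbb

aa->; aab->; ab->a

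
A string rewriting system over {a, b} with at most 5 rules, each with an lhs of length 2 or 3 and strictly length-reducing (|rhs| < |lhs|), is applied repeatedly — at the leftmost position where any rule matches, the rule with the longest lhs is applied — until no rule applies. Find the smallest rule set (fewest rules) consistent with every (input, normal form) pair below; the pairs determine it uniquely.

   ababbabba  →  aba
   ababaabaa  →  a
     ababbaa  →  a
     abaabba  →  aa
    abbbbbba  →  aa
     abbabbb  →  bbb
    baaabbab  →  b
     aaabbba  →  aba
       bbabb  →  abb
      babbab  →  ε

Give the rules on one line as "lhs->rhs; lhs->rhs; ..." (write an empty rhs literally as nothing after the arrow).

aab->b; baa->; bab->; bba->a

  | ababbabba => ababba => aba
  | ababaabaa => aaabaa => abaa => a
  | ababbaa => abaa => a
  | abaabba => abba => aa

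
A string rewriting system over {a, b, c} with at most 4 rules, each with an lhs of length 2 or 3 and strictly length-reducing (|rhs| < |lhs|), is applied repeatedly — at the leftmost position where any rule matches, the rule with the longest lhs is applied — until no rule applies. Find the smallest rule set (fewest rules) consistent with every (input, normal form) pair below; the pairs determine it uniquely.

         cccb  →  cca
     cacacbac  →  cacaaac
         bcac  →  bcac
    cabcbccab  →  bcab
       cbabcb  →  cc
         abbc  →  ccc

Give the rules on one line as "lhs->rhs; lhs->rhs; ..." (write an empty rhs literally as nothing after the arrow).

  | cccb => cca
  | cacacbac => cacaaac
  | bcac
  | cabcbccab => cbbccab => abccab => bcab

abb->cc; abc->b; cb->a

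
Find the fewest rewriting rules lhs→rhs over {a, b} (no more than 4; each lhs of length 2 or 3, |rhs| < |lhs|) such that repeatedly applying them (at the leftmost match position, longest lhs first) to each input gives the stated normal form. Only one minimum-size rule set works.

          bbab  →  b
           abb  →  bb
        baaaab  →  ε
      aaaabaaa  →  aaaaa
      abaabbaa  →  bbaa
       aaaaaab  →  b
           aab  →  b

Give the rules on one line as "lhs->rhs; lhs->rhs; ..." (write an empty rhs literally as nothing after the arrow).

  | bbab => b
  | abb => bb
  | baaaab => baaab => baab => bab => ε
  | aaaabaaa => aaaaa

ab->b; aba->; bab->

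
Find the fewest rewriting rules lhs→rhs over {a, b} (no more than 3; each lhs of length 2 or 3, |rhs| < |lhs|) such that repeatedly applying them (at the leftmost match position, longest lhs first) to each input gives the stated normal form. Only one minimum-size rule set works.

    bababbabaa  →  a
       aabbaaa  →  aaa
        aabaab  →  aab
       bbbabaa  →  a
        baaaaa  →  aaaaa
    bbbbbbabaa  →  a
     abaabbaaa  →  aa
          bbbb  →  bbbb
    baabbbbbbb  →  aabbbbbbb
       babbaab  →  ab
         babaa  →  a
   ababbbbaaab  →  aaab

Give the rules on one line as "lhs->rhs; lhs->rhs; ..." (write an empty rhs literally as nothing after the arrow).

aba->; ba->a

  | bababbabaa => ababbabaa => bbabaa => babaa => abaa => a
  | aabbaaa => aabaaa => aaa
  | aabaab => aab
  | bbbabaa => bbabaa => babaa => abaa => a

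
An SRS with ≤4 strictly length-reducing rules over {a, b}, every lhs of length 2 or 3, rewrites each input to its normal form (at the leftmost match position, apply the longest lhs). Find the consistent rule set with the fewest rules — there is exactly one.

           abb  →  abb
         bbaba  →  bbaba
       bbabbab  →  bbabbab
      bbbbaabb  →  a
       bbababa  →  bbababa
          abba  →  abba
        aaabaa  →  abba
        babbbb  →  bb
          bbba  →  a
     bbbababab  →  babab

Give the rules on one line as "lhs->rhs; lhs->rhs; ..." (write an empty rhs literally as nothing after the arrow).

aa->a; aaa->ab; aab->b; bbb->a

  | abb
  | bbaba
  | bbabbab
  | bbbbaabb => abaabb => abbb => aa => a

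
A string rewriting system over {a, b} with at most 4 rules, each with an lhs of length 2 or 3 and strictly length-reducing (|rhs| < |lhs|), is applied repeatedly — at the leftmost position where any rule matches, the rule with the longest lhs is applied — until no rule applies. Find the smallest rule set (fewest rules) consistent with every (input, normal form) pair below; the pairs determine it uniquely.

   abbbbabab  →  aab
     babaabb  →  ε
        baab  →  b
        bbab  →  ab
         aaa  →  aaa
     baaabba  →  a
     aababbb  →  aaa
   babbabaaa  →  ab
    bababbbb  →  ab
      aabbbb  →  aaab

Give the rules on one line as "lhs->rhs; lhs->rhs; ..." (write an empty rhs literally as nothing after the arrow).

  | abbbbabab => aababab => aabab => aab
  | babaabb => baabb => babb => bb => ε
  | baab => bab => b
  | bbab => ab

ba->b; bab->b; bb->; bbb->a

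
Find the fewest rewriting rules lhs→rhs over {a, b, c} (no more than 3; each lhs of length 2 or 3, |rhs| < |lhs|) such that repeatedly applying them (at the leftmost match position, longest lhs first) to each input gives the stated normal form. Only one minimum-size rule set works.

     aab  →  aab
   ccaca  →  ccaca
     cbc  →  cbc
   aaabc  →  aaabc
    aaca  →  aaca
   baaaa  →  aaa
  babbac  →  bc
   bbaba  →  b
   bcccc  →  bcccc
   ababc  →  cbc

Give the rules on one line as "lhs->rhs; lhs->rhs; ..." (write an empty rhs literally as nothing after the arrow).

aba->c; ba->

  | aab
  | ccaca
  | cbc
  | aaabc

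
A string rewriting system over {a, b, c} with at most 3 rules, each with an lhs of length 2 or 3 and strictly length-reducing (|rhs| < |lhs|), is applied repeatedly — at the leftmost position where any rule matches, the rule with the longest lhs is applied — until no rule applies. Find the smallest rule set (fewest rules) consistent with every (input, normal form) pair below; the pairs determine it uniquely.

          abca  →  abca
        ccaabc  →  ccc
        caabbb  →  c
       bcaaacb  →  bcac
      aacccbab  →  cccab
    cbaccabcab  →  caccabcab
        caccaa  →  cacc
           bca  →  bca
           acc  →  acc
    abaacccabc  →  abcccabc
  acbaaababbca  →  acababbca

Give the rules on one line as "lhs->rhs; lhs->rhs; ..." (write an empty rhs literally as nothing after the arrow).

  | abca
  | ccaabc => ccbc => ccc
  | caabbb => cbbb => cbb => cb => c
  | bcaaacb => bcacb => bcac

aa->; cb->c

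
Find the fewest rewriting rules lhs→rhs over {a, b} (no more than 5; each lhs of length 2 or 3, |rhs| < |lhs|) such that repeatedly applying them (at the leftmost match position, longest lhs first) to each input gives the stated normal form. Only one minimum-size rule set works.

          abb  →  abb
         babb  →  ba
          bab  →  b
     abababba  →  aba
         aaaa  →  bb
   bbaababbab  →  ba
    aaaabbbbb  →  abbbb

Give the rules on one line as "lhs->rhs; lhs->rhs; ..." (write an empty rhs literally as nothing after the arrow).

  | abb
  | babb => aab => ba
  | bab => aa => b
  | abababba => aaaabba => baabba => bbaba => aba

aa->b; aab->ba; bab->aa; bba->a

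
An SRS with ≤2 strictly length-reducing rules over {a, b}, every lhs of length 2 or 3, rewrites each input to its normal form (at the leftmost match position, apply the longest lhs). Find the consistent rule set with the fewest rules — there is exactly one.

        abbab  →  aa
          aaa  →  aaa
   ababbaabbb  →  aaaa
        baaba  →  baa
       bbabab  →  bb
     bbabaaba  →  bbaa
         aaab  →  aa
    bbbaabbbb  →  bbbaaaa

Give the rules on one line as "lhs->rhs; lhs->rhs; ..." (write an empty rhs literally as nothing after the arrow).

ab->; abb->aa

  | abbab => aaab => aa
  | aaa
  | ababbaabbb => abbaabbb => aaaabbb => aaaaab => aaaa
  | baaba => baa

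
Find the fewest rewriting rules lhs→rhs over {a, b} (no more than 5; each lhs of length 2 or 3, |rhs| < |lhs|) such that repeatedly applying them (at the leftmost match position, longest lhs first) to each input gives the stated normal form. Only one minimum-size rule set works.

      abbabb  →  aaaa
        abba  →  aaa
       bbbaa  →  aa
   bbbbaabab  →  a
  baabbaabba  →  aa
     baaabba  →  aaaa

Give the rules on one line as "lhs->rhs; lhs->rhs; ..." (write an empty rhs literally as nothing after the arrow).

  | abbabb => aaabb => aaaa
  | abba => aaa
  | bbbaa => baaa => bba => aa
  | bbbbaabab => babaabab => babab => bb => a

aba->; baa->bb; bb->a; bbb->ba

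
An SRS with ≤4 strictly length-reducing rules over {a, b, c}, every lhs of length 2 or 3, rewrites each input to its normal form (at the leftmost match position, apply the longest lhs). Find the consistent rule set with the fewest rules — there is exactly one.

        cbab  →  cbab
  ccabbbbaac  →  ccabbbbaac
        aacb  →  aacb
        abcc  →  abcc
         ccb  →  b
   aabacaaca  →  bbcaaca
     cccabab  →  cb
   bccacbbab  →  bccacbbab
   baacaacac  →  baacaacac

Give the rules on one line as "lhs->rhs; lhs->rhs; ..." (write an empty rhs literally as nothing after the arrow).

aba->cc; acc->bb; ccb->b

  | cbab
  | ccabbbbaac
  | aacb
  | abcc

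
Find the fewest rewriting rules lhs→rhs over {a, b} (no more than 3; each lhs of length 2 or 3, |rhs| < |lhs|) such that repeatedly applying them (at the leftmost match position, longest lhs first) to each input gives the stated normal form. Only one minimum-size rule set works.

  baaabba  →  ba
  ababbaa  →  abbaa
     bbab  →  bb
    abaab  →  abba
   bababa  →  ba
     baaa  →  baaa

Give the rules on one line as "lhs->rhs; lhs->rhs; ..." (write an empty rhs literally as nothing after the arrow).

aab->ba; bab->b

  | baaabba => bababa => baba => ba
  | ababbaa => abbaa
  | bbab => bb
  | abaab => abba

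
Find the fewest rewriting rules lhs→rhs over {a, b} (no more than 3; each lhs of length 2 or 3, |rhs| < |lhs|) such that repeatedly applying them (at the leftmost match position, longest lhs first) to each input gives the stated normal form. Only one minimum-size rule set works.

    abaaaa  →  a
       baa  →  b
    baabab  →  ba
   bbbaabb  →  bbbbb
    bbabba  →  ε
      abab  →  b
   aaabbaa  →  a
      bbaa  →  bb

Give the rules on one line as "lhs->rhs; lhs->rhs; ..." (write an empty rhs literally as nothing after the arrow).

  | abaaaa => aaaaa => aaa => a
  | baa => b
  | baabab => bbab => ba
  | bbbaabb => bbbbb

aa->; ab->a; bab->a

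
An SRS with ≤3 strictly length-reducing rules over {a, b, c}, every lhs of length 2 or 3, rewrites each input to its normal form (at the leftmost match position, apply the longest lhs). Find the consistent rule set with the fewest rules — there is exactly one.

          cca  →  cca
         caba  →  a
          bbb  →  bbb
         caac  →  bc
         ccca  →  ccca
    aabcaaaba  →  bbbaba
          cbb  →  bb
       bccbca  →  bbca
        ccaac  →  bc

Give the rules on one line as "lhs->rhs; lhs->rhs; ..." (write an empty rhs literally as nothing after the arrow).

  | cca
  | caba => a
  | bbb
  | caac => cbc => bc

aa->b; cab->; cb->b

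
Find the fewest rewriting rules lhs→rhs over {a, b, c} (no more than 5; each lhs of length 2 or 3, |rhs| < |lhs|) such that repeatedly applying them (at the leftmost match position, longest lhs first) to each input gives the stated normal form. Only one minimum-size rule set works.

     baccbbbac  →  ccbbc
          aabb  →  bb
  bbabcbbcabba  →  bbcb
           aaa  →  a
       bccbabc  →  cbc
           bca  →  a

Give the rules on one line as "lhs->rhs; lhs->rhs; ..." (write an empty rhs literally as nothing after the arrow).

  | baccbbbac => ccbbbac => ccbbc
  | aabb => bb
  | bbabcbbcabba => bbcbbcabba => bbcbabba => bbcbba => bbcb
  | aaa => a

aa->; ba->; bca->a; bcc->c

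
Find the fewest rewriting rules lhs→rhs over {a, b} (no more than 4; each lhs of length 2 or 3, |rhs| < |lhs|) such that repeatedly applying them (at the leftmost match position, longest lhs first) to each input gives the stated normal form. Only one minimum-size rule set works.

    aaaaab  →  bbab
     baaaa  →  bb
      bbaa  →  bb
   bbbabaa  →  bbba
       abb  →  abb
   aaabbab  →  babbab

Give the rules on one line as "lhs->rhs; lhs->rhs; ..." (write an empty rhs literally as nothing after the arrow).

  | aaaaab => baaab => bbab
  | baaaa => bbaa => bb
  | bbaa => bb
  | bbbabaa => bbba

aa->; aaa->ba; aba->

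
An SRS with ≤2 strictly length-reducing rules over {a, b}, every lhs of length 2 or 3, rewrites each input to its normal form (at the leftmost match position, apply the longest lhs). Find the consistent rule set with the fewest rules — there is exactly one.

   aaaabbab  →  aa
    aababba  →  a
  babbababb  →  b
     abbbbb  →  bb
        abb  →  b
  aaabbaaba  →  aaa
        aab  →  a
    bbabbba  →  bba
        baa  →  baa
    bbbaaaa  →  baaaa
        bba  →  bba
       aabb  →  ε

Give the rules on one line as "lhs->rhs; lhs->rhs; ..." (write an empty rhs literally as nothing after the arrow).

  | aaaabbab => aaabab => aaab => aa
  | aababba => aabba => aba => a
  | babbababb => bbababb => bbabb => bbb => b
  | abbbbb => bbbb => bb

ab->; bbb->b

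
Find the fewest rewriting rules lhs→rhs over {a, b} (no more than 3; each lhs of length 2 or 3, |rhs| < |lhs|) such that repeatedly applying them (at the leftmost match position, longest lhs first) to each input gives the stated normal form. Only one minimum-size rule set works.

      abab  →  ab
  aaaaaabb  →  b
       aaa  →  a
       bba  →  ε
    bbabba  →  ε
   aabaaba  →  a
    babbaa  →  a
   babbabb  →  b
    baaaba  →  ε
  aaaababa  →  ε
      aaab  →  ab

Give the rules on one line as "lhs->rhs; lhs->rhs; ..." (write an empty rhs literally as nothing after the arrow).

  | abab => ab
  | aaaaaabb => aaaabb => aabb => bb => b
  | aaa => a
  | bba => ba => ε

aa->; ba->; bb->b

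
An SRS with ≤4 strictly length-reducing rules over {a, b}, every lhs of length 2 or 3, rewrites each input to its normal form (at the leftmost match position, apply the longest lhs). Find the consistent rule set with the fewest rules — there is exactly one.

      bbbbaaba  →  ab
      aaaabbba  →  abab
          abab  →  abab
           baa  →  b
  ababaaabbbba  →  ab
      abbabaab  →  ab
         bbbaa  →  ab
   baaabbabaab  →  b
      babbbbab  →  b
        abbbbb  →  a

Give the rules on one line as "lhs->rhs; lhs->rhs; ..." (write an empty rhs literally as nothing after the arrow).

aa->b; aaa->ab; bb->b; bbb->a

  | bbbbaaba => abaaba => abbba => aaa => ab
  | aaaabbba => ababbba => abaaa => abab
  | abab
  | baa => bb => b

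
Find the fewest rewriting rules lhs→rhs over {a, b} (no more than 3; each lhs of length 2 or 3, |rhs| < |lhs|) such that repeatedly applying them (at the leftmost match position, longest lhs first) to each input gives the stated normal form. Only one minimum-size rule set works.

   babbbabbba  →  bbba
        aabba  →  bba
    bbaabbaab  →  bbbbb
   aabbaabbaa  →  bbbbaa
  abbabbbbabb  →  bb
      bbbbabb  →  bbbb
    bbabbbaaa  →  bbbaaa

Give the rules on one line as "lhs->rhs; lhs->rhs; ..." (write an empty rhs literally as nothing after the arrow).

aab->b; abb->

  | babbbabbba => bbabbba => bbba
  | aabba => bba
  | bbaabbaab => bbbbaab => bbbbb
  | aabbaabbaa => bbaabbaa => bbbbaa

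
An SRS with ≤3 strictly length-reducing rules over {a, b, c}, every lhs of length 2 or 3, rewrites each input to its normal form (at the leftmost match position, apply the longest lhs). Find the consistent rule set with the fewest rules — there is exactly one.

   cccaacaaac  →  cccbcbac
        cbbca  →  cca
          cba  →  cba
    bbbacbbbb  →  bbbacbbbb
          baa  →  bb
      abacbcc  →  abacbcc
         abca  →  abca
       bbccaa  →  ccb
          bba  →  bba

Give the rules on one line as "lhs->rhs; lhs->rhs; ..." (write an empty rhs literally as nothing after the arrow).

  | cccaacaaac => cccbcaaac => cccbcbac
  | cbbca => cca
  | cba
  | bbbacbbbb

aa->b; bbc->c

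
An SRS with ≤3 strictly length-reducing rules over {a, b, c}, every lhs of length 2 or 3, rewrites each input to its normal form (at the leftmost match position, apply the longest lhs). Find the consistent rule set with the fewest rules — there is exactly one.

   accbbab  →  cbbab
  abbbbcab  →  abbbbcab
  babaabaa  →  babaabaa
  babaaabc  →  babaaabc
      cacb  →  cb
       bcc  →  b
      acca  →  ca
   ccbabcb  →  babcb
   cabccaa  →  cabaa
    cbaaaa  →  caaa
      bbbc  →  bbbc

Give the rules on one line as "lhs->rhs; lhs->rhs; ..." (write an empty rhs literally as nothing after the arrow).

  | accbbab => cbbab
  | abbbbcab
  | babaabaa
  | babaaabc

ac->; cba->c; cc->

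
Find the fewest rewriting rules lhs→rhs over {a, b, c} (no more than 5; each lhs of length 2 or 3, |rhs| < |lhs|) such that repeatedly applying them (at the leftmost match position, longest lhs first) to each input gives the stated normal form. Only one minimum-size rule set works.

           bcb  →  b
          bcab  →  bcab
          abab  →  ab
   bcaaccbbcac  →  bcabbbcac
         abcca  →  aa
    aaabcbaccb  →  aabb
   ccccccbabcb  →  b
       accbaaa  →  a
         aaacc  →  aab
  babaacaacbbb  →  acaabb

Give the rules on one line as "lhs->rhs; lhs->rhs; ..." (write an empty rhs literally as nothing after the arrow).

acc->b; ba->; cb->; cc->a

  | bcb => b
  | bcab
  | abab => ab
  | bcaaccbbcac => bcabbbcac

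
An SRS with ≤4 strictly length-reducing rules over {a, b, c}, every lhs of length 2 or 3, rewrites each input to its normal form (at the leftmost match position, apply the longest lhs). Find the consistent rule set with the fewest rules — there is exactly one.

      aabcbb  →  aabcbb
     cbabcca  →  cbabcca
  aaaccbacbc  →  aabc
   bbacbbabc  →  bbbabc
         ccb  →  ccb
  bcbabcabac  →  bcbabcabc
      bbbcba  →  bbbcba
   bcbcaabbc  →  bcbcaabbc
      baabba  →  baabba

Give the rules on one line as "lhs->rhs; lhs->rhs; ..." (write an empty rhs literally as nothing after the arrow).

ac->c; acb->; acc->

  | aabcbb
  | cbabcca
  | aaaccbacbc => aabacbc => aabc
  | bbacbbabc => bbbabc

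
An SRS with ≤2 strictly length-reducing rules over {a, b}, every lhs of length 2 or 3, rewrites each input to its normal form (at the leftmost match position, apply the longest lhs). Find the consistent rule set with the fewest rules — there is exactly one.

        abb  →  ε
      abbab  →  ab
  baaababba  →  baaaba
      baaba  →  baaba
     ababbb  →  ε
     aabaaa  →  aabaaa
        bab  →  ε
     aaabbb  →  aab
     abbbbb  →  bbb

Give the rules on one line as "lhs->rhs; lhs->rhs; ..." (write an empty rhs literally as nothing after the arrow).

  | abb => ε
  | abbab => ab
  | baaababba => baaaba
  | baaba

abb->; bab->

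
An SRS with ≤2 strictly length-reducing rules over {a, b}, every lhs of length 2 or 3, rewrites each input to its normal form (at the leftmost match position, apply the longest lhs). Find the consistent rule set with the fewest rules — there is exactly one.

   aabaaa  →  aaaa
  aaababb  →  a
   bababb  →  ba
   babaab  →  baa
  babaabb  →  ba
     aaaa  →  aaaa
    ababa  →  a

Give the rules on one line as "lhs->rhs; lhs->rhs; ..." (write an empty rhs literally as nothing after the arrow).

  | aabaaa => aaaa
  | aaababb => aaabb => aab => a
  | bababb => baabb => bab => ba
  | babaab => baaab => baa

ab->; bab->ba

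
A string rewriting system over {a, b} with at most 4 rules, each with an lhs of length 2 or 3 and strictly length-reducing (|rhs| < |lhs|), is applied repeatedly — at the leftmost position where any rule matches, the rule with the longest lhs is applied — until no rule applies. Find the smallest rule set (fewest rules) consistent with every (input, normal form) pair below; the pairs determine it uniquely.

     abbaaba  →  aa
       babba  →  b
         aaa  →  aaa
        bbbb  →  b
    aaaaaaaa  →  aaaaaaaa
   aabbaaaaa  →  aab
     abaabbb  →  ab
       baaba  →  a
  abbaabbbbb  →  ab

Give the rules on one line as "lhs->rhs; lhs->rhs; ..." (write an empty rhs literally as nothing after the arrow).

  | abbaaba => abaaba => ababa => aa
  | babba => ba => b
  | aaa
  | bbbb => bbb => bb => b

ba->b; bab->; bb->b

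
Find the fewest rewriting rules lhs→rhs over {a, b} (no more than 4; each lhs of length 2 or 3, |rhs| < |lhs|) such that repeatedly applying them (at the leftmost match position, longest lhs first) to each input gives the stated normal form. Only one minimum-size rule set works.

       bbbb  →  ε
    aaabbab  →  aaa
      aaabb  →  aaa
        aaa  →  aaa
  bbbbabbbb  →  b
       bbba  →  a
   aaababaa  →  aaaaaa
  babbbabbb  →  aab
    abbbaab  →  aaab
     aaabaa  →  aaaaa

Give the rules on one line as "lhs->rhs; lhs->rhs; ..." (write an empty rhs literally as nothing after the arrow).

ba->a; bb->; bba->b

  | bbbb => bb => ε
  | aaabbab => aaabb => aaa
  | aaabb => aaa
  | aaa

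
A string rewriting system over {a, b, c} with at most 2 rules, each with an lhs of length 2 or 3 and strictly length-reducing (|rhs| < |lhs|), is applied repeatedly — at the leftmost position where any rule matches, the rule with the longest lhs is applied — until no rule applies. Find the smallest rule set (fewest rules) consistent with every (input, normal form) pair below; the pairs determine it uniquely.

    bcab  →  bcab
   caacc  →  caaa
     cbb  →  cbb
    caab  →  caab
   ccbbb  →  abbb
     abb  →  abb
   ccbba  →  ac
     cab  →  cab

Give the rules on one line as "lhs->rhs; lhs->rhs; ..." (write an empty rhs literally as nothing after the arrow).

  | bcab
  | caacc => caaa
  | cbb
  | caab

bba->c; cc->a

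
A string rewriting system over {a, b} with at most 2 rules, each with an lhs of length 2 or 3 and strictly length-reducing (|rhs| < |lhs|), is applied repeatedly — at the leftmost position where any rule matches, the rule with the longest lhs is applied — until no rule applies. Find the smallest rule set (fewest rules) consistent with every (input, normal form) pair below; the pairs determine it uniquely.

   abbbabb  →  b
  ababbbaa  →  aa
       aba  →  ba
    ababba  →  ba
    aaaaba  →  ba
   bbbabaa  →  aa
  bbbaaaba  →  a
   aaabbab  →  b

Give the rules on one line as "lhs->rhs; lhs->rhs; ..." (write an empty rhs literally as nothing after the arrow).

ab->b; bb->

  | abbbabb => bbbabb => babb => bbb => b
  | ababbbaa => babbbaa => bbbbaa => bbaa => aa
  | aba => ba
  | ababba => babba => bbba => ba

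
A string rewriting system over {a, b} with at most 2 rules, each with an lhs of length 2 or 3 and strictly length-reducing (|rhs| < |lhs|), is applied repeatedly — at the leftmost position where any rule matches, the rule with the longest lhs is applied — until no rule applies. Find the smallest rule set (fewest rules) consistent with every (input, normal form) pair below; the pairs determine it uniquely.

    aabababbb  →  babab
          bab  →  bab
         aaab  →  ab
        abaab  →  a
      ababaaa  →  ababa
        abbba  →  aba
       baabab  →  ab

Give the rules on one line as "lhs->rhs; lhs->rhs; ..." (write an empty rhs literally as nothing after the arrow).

  | aabababbb => bababbb => babab
  | bab
  | aaab => ab
  | abaab => abb => a

aa->; bb->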